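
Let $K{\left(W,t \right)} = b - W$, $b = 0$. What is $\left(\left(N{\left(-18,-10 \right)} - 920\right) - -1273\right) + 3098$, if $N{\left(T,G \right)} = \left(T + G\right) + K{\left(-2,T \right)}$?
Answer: $3425$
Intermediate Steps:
$K{\left(W,t \right)} = - W$ ($K{\left(W,t \right)} = 0 - W = - W$)
$N{\left(T,G \right)} = 2 + G + T$ ($N{\left(T,G \right)} = \left(T + G\right) - -2 = \left(G + T\right) + 2 = 2 + G + T$)
$\left(\left(N{\left(-18,-10 \right)} - 920\right) - -1273\right) + 3098 = \left(\left(\left(2 - 10 - 18\right) - 920\right) - -1273\right) + 3098 = \left(\left(-26 - 920\right) + 1273\right) + 3098 = \left(-946 + 1273\right) + 3098 = 327 + 3098 = 3425$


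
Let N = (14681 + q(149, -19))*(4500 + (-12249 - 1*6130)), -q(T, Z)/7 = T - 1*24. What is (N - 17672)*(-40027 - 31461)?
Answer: 13699327365248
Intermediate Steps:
q(T, Z) = 168 - 7*T (q(T, Z) = -7*(T - 1*24) = -7*(T - 24) = -7*(-24 + T) = 168 - 7*T)
N = -191613474 (N = (14681 + (168 - 7*149))*(4500 + (-12249 - 1*6130)) = (14681 + (168 - 1043))*(4500 + (-12249 - 6130)) = (14681 - 875)*(4500 - 18379) = 13806*(-13879) = -191613474)
(N - 17672)*(-40027 - 31461) = (-191613474 - 17672)*(-40027 - 31461) = -191631146*(-71488) = 13699327365248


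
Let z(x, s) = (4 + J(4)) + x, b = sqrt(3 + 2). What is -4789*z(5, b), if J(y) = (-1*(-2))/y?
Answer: -90991/2 ≈ -45496.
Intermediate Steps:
b = sqrt(5) ≈ 2.2361
J(y) = 2/y
z(x, s) = 9/2 + x (z(x, s) = (4 + 2/4) + x = (4 + 2*(1/4)) + x = (4 + 1/2) + x = 9/2 + x)
-4789*z(5, b) = -4789*(9/2 + 5) = -4789*19/2 = -90991/2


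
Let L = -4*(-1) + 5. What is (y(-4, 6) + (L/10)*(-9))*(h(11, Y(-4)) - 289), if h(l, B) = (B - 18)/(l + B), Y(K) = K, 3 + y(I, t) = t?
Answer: 20859/14 ≈ 1489.9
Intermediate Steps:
y(I, t) = -3 + t
L = 9 (L = 4 + 5 = 9)
h(l, B) = (-18 + B)/(B + l)
(y(-4, 6) + (L/10)*(-9))*(h(11, Y(-4)) - 289) = ((-3 + 6) + (9/10)*(-9))*((-18 - 4)/(-4 + 11) - 289) = (3 + (9*(⅒))*(-9))*(-22/7 - 289) = (3 + (9/10)*(-9))*((⅐)*(-22) - 289) = (3 - 81/10)*(-22/7 - 289) = -51/10*(-2045/7) = 20859/14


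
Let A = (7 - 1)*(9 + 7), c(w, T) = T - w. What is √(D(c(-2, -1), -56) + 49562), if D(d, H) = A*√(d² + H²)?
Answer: √(49562 + 96*√3137) ≈ 234.39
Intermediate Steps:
A = 96 (A = 6*16 = 96)
D(d, H) = 96*√(H² + d²) (D(d, H) = 96*√(d² + H²) = 96*√(H² + d²))
√(D(c(-2, -1), -56) + 49562) = √(96*√((-56)² + (-1 - 1*(-2))²) + 49562) = √(96*√(3136 + (-1 + 2)²) + 49562) = √(96*√(3136 + 1²) + 49562) = √(96*√(3136 + 1) + 49562) = √(96*√3137 + 49562) = √(49562 + 96*√3137)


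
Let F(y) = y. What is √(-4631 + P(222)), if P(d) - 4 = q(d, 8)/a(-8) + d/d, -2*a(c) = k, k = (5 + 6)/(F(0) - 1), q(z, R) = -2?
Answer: I*√559790/11 ≈ 68.017*I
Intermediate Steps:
k = -11 (k = (5 + 6)/(0 - 1) = 11/(-1) = 11*(-1) = -11)
a(c) = 11/2 (a(c) = -½*(-11) = 11/2)
P(d) = 51/11 (P(d) = 4 + (-2/11/2 + d/d) = 4 + (-2*2/11 + 1) = 4 + (-4/11 + 1) = 4 + 7/11 = 51/11)
√(-4631 + P(222)) = √(-4631 + 51/11) = √(-50890/11) = I*√559790/11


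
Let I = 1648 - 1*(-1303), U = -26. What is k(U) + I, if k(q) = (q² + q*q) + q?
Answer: 4277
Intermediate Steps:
k(q) = q + 2*q² (k(q) = (q² + q²) + q = 2*q² + q = q + 2*q²)
I = 2951 (I = 1648 + 1303 = 2951)
k(U) + I = -26*(1 + 2*(-26)) + 2951 = -26*(1 - 52) + 2951 = -26*(-51) + 2951 = 1326 + 2951 = 4277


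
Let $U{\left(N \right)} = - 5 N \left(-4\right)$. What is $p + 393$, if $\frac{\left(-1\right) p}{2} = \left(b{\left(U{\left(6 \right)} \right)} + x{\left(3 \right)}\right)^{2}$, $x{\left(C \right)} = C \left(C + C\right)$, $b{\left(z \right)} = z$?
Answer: $-37695$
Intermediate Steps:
$U{\left(N \right)} = 20 N$
$x{\left(C \right)} = 2 C^{2}$ ($x{\left(C \right)} = C 2 C = 2 C^{2}$)
$p = -38088$ ($p = - 2 \left(20 \cdot 6 + 2 \cdot 3^{2}\right)^{2} = - 2 \left(120 + 2 \cdot 9\right)^{2} = - 2 \left(120 + 18\right)^{2} = - 2 \cdot 138^{2} = \left(-2\right) 19044 = -38088$)
$p + 393 = -38088 + 393 = -37695$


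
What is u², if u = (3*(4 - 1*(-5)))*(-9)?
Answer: 59049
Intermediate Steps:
u = -243 (u = (3*(4 + 5))*(-9) = (3*9)*(-9) = 27*(-9) = -243)
u² = (-243)² = 59049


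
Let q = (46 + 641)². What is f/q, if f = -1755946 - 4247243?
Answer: -667021/52441 ≈ -12.719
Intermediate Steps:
f = -6003189
q = 471969 (q = 687² = 471969)
f/q = -6003189/471969 = -6003189*1/471969 = -667021/52441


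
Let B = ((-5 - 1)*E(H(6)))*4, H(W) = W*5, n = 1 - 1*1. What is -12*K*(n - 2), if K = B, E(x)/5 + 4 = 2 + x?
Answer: -80640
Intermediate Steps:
n = 0 (n = 1 - 1 = 0)
H(W) = 5*W
E(x) = -10 + 5*x (E(x) = -20 + 5*(2 + x) = -20 + (10 + 5*x) = -10 + 5*x)
B = -3360 (B = ((-5 - 1)*(-10 + 5*(5*6)))*4 = -6*(-10 + 5*30)*4 = -6*(-10 + 150)*4 = -6*140*4 = -840*4 = -3360)
K = -3360
-12*K*(n - 2) = -(-40320)*(0 - 2) = -(-40320)*(-2) = -12*6720 = -80640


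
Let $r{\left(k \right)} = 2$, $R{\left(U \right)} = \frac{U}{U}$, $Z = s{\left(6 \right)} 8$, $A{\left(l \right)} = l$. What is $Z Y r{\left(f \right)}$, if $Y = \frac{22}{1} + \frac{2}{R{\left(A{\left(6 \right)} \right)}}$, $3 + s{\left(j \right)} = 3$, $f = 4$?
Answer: $0$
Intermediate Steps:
$s{\left(j \right)} = 0$ ($s{\left(j \right)} = -3 + 3 = 0$)
$Z = 0$ ($Z = 0 \cdot 8 = 0$)
$R{\left(U \right)} = 1$
$Y = 24$ ($Y = \frac{22}{1} + \frac{2}{1} = 22 \cdot 1 + 2 \cdot 1 = 22 + 2 = 24$)
$Z Y r{\left(f \right)} = 0 \cdot 24 \cdot 2 = 0 \cdot 2 = 0$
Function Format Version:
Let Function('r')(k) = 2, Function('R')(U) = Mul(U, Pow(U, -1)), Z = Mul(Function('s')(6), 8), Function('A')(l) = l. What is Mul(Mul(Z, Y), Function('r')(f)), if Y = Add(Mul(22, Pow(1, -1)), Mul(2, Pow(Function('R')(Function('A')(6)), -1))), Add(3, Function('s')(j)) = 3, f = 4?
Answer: 0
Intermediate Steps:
Function('s')(j) = 0 (Function('s')(j) = Add(-3, 3) = 0)
Z = 0 (Z = Mul(0, 8) = 0)
Function('R')(U) = 1
Y = 24 (Y = Add(Mul(22, Pow(1, -1)), Mul(2, Pow(1, -1))) = Add(Mul(22, 1), Mul(2, 1)) = Add(22, 2) = 24)
Mul(Mul(Z, Y), Function('r')(f)) = Mul(Mul(0, 24), 2) = Mul(0, 2) = 0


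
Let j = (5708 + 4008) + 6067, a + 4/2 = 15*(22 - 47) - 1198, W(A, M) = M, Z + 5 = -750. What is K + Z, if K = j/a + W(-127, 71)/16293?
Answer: -727090897/950425 ≈ -765.02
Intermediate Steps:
Z = -755 (Z = -5 - 750 = -755)
a = -1575 (a = -2 + (15*(22 - 47) - 1198) = -2 + (15*(-25) - 1198) = -2 + (-375 - 1198) = -2 - 1573 = -1575)
j = 15783 (j = 9716 + 6067 = 15783)
K = -9520022/950425 (K = 15783/(-1575) + 71/16293 = 15783*(-1/1575) + 71*(1/16293) = -5261/525 + 71/16293 = -9520022/950425 ≈ -10.017)
K + Z = -9520022/950425 - 755 = -727090897/950425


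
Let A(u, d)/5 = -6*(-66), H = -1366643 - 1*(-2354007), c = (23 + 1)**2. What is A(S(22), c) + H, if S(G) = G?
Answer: 989344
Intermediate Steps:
c = 576 (c = 24**2 = 576)
H = 987364 (H = -1366643 + 2354007 = 987364)
A(u, d) = 1980 (A(u, d) = 5*(-6*(-66)) = 5*396 = 1980)
A(S(22), c) + H = 1980 + 987364 = 989344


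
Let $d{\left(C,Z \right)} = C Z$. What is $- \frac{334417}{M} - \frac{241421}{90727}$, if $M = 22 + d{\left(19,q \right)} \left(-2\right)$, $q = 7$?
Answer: $\frac{30281744435}{22137388} \approx 1367.9$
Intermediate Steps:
$M = -244$ ($M = 22 + 19 \cdot 7 \left(-2\right) = 22 + 133 \left(-2\right) = 22 - 266 = -244$)
$- \frac{334417}{M} - \frac{241421}{90727} = - \frac{334417}{-244} - \frac{241421}{90727} = \left(-334417\right) \left(- \frac{1}{244}\right) - \frac{241421}{90727} = \frac{334417}{244} - \frac{241421}{90727} = \frac{30281744435}{22137388}$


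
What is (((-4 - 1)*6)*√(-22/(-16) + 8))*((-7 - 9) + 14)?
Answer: 75*√6 ≈ 183.71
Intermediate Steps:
(((-4 - 1)*6)*√(-22/(-16) + 8))*((-7 - 9) + 14) = ((-5*6)*√(-22*(-1/16) + 8))*(-16 + 14) = -30*√(11/8 + 8)*(-2) = -75*√6/2*(-2) = 75*√6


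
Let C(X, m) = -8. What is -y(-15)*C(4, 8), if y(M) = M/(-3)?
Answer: 40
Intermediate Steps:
y(M) = -M/3 (y(M) = M*(-⅓) = -M/3)
-y(-15)*C(4, 8) = -(-⅓*(-15))*(-8) = -5*(-8) = -1*(-40) = 40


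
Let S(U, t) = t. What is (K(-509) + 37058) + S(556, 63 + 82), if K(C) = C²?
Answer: 296284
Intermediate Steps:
(K(-509) + 37058) + S(556, 63 + 82) = ((-509)² + 37058) + (63 + 82) = (259081 + 37058) + 145 = 296139 + 145 = 296284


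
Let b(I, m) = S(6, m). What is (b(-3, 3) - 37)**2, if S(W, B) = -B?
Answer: 1600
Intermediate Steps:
b(I, m) = -m
(b(-3, 3) - 37)**2 = (-1*3 - 37)**2 = (-3 - 37)**2 = (-40)**2 = 1600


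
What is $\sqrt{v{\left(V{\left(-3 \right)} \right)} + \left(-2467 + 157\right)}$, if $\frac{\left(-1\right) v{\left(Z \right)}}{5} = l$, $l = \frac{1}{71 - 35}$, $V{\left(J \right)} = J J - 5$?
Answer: $\frac{i \sqrt{83165}}{6} \approx 48.064 i$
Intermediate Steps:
$V{\left(J \right)} = -5 + J^{2}$ ($V{\left(J \right)} = J^{2} - 5 = -5 + J^{2}$)
$l = \frac{1}{36} \approx 0.027778$
$v{\left(Z \right)} = - \frac{5}{36}$ ($v{\left(Z \right)} = \left(-5\right) \frac{1}{36} = - \frac{5}{36}$)
$\sqrt{v{\left(V{\left(-3 \right)} \right)} + \left(-2467 + 157\right)} = \sqrt{- \frac{5}{36} + \left(-2467 + 157\right)} = \sqrt{- \frac{5}{36} - 2310} = \sqrt{- \frac{83165}{36}} = \frac{i \sqrt{83165}}{6}$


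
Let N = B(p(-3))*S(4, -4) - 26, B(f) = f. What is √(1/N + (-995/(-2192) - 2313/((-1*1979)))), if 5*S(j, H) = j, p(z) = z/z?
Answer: √821061627374723/22774332 ≈ 1.2582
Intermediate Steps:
p(z) = 1
S(j, H) = j/5
N = -126/5 (N = 1*((⅕)*4) - 26 = 1*(⅘) - 26 = ⅘ - 26 = -126/5 ≈ -25.200)
√(1/N + (-995/(-2192) - 2313/((-1*1979)))) = √(1/(-126/5) + (-995/(-2192) - 2313/((-1*1979)))) = √(-5/126 + (-995*(-1/2192) - 2313/(-1979))) = √(-5/126 + (995/2192 - 2313*(-1/1979))) = √(-5/126 + (995/2192 + 2313/1979)) = √(-5/126 + 7039201/4337968) = √(432624743/273291984) = √821061627374723/22774332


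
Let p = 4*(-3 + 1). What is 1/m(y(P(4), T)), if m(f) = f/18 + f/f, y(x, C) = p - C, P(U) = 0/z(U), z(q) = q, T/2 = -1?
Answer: 3/2 ≈ 1.5000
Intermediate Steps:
T = -2 (T = 2*(-1) = -2)
p = -8 (p = 4*(-2) = -8)
P(U) = 0 (P(U) = 0/U = 0)
y(x, C) = -8 - C
m(f) = 1 + f/18 (m(f) = f*(1/18) + 1 = f/18 + 1 = 1 + f/18)
1/m(y(P(4), T)) = 1/(1 + (-8 - 1*(-2))/18) = 1/(1 + (-8 + 2)/18) = 1/(1 + (1/18)*(-6)) = 1/(1 - 1/3) = 1/(2/3) = 3/2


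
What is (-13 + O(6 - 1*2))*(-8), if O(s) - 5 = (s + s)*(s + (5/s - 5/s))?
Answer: -192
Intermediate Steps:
O(s) = 5 + 2*s**2 (O(s) = 5 + (s + s)*(s + (5/s - 5/s)) = 5 + (2*s)*(s + 0) = 5 + (2*s)*s = 5 + 2*s**2)
(-13 + O(6 - 1*2))*(-8) = (-13 + (5 + 2*(6 - 1*2)**2))*(-8) = (-13 + (5 + 2*(6 - 2)**2))*(-8) = (-13 + (5 + 2*4**2))*(-8) = (-13 + (5 + 2*16))*(-8) = (-13 + (5 + 32))*(-8) = (-13 + 37)*(-8) = 24*(-8) = -192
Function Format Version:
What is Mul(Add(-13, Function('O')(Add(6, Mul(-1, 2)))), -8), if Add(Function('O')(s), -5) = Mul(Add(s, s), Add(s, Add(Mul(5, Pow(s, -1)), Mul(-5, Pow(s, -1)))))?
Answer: -192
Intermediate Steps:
Function('O')(s) = Add(5, Mul(2, Pow(s, 2))) (Function('O')(s) = Add(5, Mul(Add(s, s), Add(s, Add(Mul(5, Pow(s, -1)), Mul(-5, Pow(s, -1)))))) = Add(5, Mul(Mul(2, s), Add(s, 0))) = Add(5, Mul(Mul(2, s), s)) = Add(5, Mul(2, Pow(s, 2))))
Mul(Add(-13, Function('O')(Add(6, Mul(-1, 2)))), -8) = Mul(Add(-13, Add(5, Mul(2, Pow(Add(6, Mul(-1, 2)), 2)))), -8) = Mul(Add(-13, Add(5, Mul(2, Pow(Add(6, -2), 2)))), -8) = Mul(Add(-13, Add(5, Mul(2, Pow(4, 2)))), -8) = Mul(Add(-13, Add(5, Mul(2, 16))), -8) = Mul(Add(-13, Add(5, 32)), -8) = Mul(Add(-13, 37), -8) = Mul(24, -8) = -192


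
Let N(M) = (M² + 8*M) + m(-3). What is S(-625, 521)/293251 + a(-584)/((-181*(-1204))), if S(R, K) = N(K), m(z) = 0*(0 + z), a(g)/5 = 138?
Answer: 614940397/652106438 ≈ 0.94301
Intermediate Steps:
a(g) = 690 (a(g) = 5*138 = 690)
m(z) = 0 (m(z) = 0*z = 0)
N(M) = M² + 8*M (N(M) = (M² + 8*M) + 0 = M² + 8*M)
S(R, K) = K*(8 + K)
S(-625, 521)/293251 + a(-584)/((-181*(-1204))) = (521*(8 + 521))/293251 + 690/((-181*(-1204))) = (521*529)*(1/293251) + 690/217924 = 275609*(1/293251) + 690*(1/217924) = 275609/293251 + 345/108962 = 614940397/652106438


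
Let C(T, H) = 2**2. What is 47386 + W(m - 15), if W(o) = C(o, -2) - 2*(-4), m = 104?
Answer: 47398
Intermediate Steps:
C(T, H) = 4
W(o) = 12 (W(o) = 4 - 2*(-4) = 4 + 8 = 12)
47386 + W(m - 15) = 47386 + 12 = 47398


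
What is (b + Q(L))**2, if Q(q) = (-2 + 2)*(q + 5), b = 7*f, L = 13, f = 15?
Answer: 11025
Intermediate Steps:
b = 105 (b = 7*15 = 105)
Q(q) = 0 (Q(q) = 0*(5 + q) = 0)
(b + Q(L))**2 = (105 + 0)**2 = 105**2 = 11025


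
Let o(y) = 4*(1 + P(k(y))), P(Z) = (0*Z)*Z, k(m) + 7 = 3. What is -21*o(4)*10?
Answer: -840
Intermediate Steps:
k(m) = -4 (k(m) = -7 + 3 = -4)
P(Z) = 0 (P(Z) = 0*Z = 0)
o(y) = 4 (o(y) = 4*(1 + 0) = 4*1 = 4)
-21*o(4)*10 = -21*4*10 = -84*10 = -840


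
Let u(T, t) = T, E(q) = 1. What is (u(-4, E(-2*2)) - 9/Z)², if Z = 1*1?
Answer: 169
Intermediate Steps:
Z = 1
(u(-4, E(-2*2)) - 9/Z)² = (-4 - 9/1)² = (-4 - 9*1)² = (-4 - 9)² = (-13)² = 169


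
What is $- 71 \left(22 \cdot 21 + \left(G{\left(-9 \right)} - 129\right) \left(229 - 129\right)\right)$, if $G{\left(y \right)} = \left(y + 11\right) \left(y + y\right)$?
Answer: $1138698$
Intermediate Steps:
$G{\left(y \right)} = 2 y \left(11 + y\right)$ ($G{\left(y \right)} = \left(11 + y\right) 2 y = 2 y \left(11 + y\right)$)
$- 71 \left(22 \cdot 21 + \left(G{\left(-9 \right)} - 129\right) \left(229 - 129\right)\right) = - 71 \left(22 \cdot 21 + \left(2 \left(-9\right) \left(11 - 9\right) - 129\right) \left(229 - 129\right)\right) = - 71 \left(462 + \left(2 \left(-9\right) 2 - 129\right) 100\right) = - 71 \left(462 + \left(-36 - 129\right) 100\right) = - 71 \left(462 - 16500\right) = \left(-71\right) \left(-16038\right) = 1138698$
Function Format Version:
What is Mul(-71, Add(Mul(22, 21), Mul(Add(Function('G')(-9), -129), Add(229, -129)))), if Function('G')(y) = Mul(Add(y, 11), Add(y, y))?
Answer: 1138698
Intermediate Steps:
Function('G')(y) = Mul(2, y, Add(11, y)) (Function('G')(y) = Mul(Add(11, y), Mul(2, y)) = Mul(2, y, Add(11, y)))
Mul(-71, Add(Mul(22, 21), Mul(Add(Function('G')(-9), -129), Add(229, -129)))) = Mul(-71, Add(Mul(22, 21), Mul(Add(Mul(2, -9, Add(11, -9)), -129), Add(229, -129)))) = Mul(-71, Add(462, Mul(Add(Mul(2, -9, 2), -129), 100))) = Mul(-71, Add(462, Mul(Add(-36, -129), 100))) = Mul(-71, Add(462, Mul(-165, 100))) = Mul(-71, Add(462, -16500)) = Mul(-71, -16038) = 1138698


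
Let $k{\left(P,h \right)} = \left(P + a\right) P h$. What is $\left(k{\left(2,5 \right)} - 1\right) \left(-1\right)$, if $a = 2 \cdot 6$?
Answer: $-139$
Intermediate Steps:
$a = 12$
$k{\left(P,h \right)} = P h \left(12 + P\right)$ ($k{\left(P,h \right)} = \left(P + 12\right) P h = \left(12 + P\right) P h = P h \left(12 + P\right)$)
$\left(k{\left(2,5 \right)} - 1\right) \left(-1\right) = \left(2 \cdot 5 \left(12 + 2\right) - 1\right) \left(-1\right) = \left(2 \cdot 5 \cdot 14 - 1\right) \left(-1\right) = \left(140 - 1\right) \left(-1\right) = 139 \left(-1\right) = -139$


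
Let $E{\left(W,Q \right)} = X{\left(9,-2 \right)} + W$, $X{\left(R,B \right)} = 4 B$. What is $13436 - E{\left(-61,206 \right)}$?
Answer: $13505$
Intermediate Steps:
$E{\left(W,Q \right)} = -8 + W$ ($E{\left(W,Q \right)} = 4 \left(-2\right) + W = -8 + W$)
$13436 - E{\left(-61,206 \right)} = 13436 - \left(-8 - 61\right) = 13436 - -69 = 13436 + 69 = 13505$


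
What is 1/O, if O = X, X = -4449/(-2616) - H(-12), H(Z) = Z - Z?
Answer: 872/1483 ≈ 0.58800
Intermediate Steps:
H(Z) = 0
X = 1483/872 (X = -4449/(-2616) - 1*0 = -4449*(-1/2616) + 0 = 1483/872 + 0 = 1483/872 ≈ 1.7007)
O = 1483/872 ≈ 1.7007
1/O = 1/(1483/872) = 872/1483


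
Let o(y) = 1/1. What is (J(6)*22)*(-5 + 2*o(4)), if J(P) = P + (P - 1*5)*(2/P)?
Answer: -418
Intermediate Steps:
o(y) = 1
J(P) = P + 2*(-5 + P)/P (J(P) = P + (P - 5)*(2/P) = P + (-5 + P)*(2/P) = P + 2*(-5 + P)/P)
(J(6)*22)*(-5 + 2*o(4)) = ((2 + 6 - 10/6)*22)*(-5 + 2*1) = ((2 + 6 - 10*⅙)*22)*(-5 + 2) = ((2 + 6 - 5/3)*22)*(-3) = ((19/3)*22)*(-3) = (418/3)*(-3) = -418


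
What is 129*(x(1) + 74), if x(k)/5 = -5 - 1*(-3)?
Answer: 8256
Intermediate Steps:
x(k) = -10 (x(k) = 5*(-5 - 1*(-3)) = 5*(-5 + 3) = 5*(-2) = -10)
129*(x(1) + 74) = 129*(-10 + 74) = 129*64 = 8256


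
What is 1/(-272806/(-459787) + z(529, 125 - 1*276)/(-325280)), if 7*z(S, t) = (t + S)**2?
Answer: 37389878840/19838290859 ≈ 1.8847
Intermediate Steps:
z(S, t) = (S + t)**2/7 (z(S, t) = (t + S)**2/7 = (S + t)**2/7)
1/(-272806/(-459787) + z(529, 125 - 1*276)/(-325280)) = 1/(-272806/(-459787) + ((529 + (125 - 1*276))**2/7)/(-325280)) = 1/(-272806*(-1/459787) + ((529 + (125 - 276))**2/7)*(-1/325280)) = 1/(272806/459787 + ((529 - 151)**2/7)*(-1/325280)) = 1/(272806/459787 + ((1/7)*378**2)*(-1/325280)) = 1/(272806/459787 + ((1/7)*142884)*(-1/325280)) = 1/(272806/459787 + 20412*(-1/325280)) = 1/(272806/459787 - 5103/81320) = 1/(19838290859/37389878840) = 37389878840/19838290859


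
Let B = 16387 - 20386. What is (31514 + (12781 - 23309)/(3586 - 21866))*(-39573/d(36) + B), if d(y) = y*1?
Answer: -734258183379/4570 ≈ -1.6067e+8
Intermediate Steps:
d(y) = y
B = -3999
(31514 + (12781 - 23309)/(3586 - 21866))*(-39573/d(36) + B) = (31514 + (12781 - 23309)/(3586 - 21866))*(-39573/36 - 3999) = (31514 - 10528/(-18280))*(-39573*1/36 - 3999) = (31514 - 10528*(-1/18280))*(-4397/4 - 3999) = (31514 + 1316/2285)*(-20393/4) = (72010806/2285)*(-20393/4) = -734258183379/4570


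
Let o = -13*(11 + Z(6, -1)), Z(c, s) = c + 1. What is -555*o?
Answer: 129870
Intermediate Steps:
Z(c, s) = 1 + c
o = -234 (o = -13*(11 + (1 + 6)) = -13*(11 + 7) = -13*18 = -234)
-555*o = -555*(-234) = 129870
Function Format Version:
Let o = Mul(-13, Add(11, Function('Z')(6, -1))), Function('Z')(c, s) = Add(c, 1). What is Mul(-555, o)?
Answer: 129870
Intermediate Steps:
Function('Z')(c, s) = Add(1, c)
o = -234 (o = Mul(-13, Add(11, Add(1, 6))) = Mul(-13, Add(11, 7)) = Mul(-13, 18) = -234)
Mul(-555, o) = Mul(-555, -234) = 129870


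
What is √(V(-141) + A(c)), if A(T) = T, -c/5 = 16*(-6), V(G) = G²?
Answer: √20361 ≈ 142.69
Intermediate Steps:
c = 480 (c = -80*(-6) = -5*(-96) = 480)
√(V(-141) + A(c)) = √((-141)² + 480) = √(19881 + 480) = √20361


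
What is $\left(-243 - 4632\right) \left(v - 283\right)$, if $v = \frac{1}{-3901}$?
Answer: $\frac{5381922000}{3901} \approx 1.3796 \cdot 10^{6}$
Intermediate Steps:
$v = - \frac{1}{3901} \approx -0.00025634$
$\left(-243 - 4632\right) \left(v - 283\right) = \left(-243 - 4632\right) \left(- \frac{1}{3901} - 283\right) = \left(-4875\right) \left(- \frac{1103984}{3901}\right) = \frac{5381922000}{3901}$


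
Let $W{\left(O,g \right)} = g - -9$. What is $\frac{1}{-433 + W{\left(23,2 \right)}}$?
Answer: $- \frac{1}{422} \approx -0.0023697$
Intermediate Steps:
$W{\left(O,g \right)} = 9 + g$ ($W{\left(O,g \right)} = g + 9 = 9 + g$)
$\frac{1}{-433 + W{\left(23,2 \right)}} = \frac{1}{-433 + \left(9 + 2\right)} = \frac{1}{-433 + 11} = \frac{1}{-422} = - \frac{1}{422}$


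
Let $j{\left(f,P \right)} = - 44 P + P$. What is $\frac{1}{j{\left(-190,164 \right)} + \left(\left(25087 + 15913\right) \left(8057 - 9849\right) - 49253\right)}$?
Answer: $- \frac{1}{73528305} \approx -1.36 \cdot 10^{-8}$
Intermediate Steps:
$j{\left(f,P \right)} = - 43 P$
$\frac{1}{j{\left(-190,164 \right)} + \left(\left(25087 + 15913\right) \left(8057 - 9849\right) - 49253\right)} = \frac{1}{\left(-43\right) 164 + \left(\left(25087 + 15913\right) \left(8057 - 9849\right) - 49253\right)} = \frac{1}{-7052 + \left(41000 \left(-1792\right) - 49253\right)} = \frac{1}{-7052 - 73521253} = \frac{1}{-73528305} = - \frac{1}{73528305}$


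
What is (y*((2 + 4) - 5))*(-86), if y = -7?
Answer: 602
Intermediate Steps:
(y*((2 + 4) - 5))*(-86) = -7*((2 + 4) - 5)*(-86) = -7*(6 - 5)*(-86) = -7*1*(-86) = -7*(-86) = 602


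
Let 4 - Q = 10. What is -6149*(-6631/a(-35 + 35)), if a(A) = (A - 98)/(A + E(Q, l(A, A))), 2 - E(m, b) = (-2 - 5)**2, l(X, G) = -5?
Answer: 1916378893/98 ≈ 1.9555e+7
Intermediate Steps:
Q = -6 (Q = 4 - 1*10 = 4 - 10 = -6)
E(m, b) = -47 (E(m, b) = 2 - (-2 - 5)**2 = 2 - 1*(-7)**2 = 2 - 1*49 = 2 - 49 = -47)
a(A) = (-98 + A)/(-47 + A) (a(A) = (A - 98)/(A - 47) = (-98 + A)/(-47 + A))
-6149*(-6631/a(-35 + 35)) = -6149*(-6631*(-47 + (-35 + 35))/(-98 + (-35 + 35))) = -6149*(-6631*(-47 + 0)/(-98 + 0)) = -6149/((-98/(-47))*(-1/6631)) = -6149/(-1/47*(-98)*(-1/6631)) = -6149/((98/47)*(-1/6631)) = -6149/(-98/311657) = -6149*(-311657/98) = 1916378893/98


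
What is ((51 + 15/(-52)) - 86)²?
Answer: 3367225/2704 ≈ 1245.3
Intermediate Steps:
((51 + 15/(-52)) - 86)² = ((51 + 15*(-1/52)) - 86)² = ((51 - 15/52) - 86)² = (2637/52 - 86)² = (-1835/52)² = 3367225/2704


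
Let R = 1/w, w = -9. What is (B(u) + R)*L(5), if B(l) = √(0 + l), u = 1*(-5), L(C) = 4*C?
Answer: -20/9 + 20*I*√5 ≈ -2.2222 + 44.721*I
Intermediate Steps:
u = -5
B(l) = √l
R = -⅑ (R = 1/(-9) = -⅑ ≈ -0.11111)
(B(u) + R)*L(5) = (√(-5) - ⅑)*(4*5) = (I*√5 - ⅑)*20 = (-⅑ + I*√5)*20 = -20/9 + 20*I*√5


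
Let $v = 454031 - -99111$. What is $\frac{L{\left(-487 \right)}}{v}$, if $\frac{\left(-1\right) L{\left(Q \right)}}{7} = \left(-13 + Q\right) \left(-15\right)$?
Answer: $- \frac{26250}{276571} \approx -0.094912$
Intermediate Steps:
$L{\left(Q \right)} = -1365 + 105 Q$ ($L{\left(Q \right)} = - 7 \left(-13 + Q\right) \left(-15\right) = - 7 \left(195 - 15 Q\right) = -1365 + 105 Q$)
$v = 553142$ ($v = 454031 + \left(-29597 + 128708\right) = 454031 + 99111 = 553142$)
$\frac{L{\left(-487 \right)}}{v} = \frac{-1365 + 105 \left(-487\right)}{553142} = \left(-1365 - 51135\right) \frac{1}{553142} = \left(-52500\right) \frac{1}{553142} = - \frac{26250}{276571}$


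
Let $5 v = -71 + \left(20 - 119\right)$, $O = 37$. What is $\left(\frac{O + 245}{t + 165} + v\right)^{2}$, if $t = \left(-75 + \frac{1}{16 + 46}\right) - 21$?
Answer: $\frac{16384512004}{18309841} \approx 894.85$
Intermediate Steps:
$v = -34$ ($v = \frac{-71 + \left(20 - 119\right)}{5} = \frac{-71 - 99}{5} = \frac{1}{5} \left(-170\right) = -34$)
$t = - \frac{5951}{62}$ ($t = \left(-75 + \frac{1}{62}\right) - 21 = - \frac{4649}{62} - 21 = - \frac{5951}{62} \approx -95.984$)
$\left(\frac{O + 245}{t + 165} + v\right)^{2} = \left(\frac{37 + 245}{- \frac{5951}{62} + 165} - 34\right)^{2} = \left(\frac{282}{\frac{4279}{62}} - 34\right)^{2} = \left(282 \cdot \frac{62}{4279} - 34\right)^{2} = \left(\frac{17484}{4279} - 34\right)^{2} = \left(- \frac{128002}{4279}\right)^{2} = \frac{16384512004}{18309841}$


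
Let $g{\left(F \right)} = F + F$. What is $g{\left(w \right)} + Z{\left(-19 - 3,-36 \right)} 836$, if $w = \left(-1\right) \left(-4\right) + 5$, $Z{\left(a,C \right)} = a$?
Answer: $-18374$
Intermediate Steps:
$w = 9$ ($w = 4 + 5 = 9$)
$g{\left(F \right)} = 2 F$
$g{\left(w \right)} + Z{\left(-19 - 3,-36 \right)} 836 = 2 \cdot 9 + \left(-19 - 3\right) 836 = 18 - 18392 = -18374$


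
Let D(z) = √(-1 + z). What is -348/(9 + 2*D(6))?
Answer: -3132/61 + 696*√5/61 ≈ -25.831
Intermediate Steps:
-348/(9 + 2*D(6)) = -348/(9 + 2*√(-1 + 6)) = -348/(9 + 2*√5)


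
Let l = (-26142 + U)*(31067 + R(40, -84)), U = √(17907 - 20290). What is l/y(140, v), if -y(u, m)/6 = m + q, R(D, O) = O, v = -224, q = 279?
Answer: 134992931/55 - 30983*I*√2383/330 ≈ 2.4544e+6 - 4583.2*I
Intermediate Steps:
U = I*√2383 (U = √(-2383) = I*√2383 ≈ 48.816*I)
y(u, m) = -1674 - 6*m (y(u, m) = -6*(m + 279) = -6*(279 + m) = -1674 - 6*m)
l = -809957586 + 30983*I*√2383 (l = (-26142 + I*√2383)*(31067 - 84) = (-26142 + I*√2383)*30983 = -809957586 + 30983*I*√2383 ≈ -8.0996e+8 + 1.5125e+6*I)
l/y(140, v) = (-809957586 + 30983*I*√2383)/(-1674 - 6*(-224)) = (-809957586 + 30983*I*√2383)/(-1674 + 1344) = (-809957586 + 30983*I*√2383)/(-330) = (-809957586 + 30983*I*√2383)*(-1/330) = 134992931/55 - 30983*I*√2383/330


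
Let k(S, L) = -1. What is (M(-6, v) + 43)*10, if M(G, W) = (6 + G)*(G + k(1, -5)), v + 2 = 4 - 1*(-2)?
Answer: 430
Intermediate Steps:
v = 4 (v = -2 + (4 - 1*(-2)) = -2 + (4 + 2) = -2 + 6 = 4)
M(G, W) = (-1 + G)*(6 + G) (M(G, W) = (6 + G)*(G - 1) = (6 + G)*(-1 + G) = (-1 + G)*(6 + G))
(M(-6, v) + 43)*10 = ((-6 + (-6)² + 5*(-6)) + 43)*10 = ((-6 + 36 - 30) + 43)*10 = (0 + 43)*10 = 43*10 = 430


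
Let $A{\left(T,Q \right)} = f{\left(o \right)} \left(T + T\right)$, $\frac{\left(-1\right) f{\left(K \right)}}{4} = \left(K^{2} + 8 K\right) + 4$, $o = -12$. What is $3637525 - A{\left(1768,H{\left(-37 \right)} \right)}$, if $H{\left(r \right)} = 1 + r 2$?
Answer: $4373013$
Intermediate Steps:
$f{\left(K \right)} = -16 - 32 K - 4 K^{2}$ ($f{\left(K \right)} = - 4 \left(\left(K^{2} + 8 K\right) + 4\right) = - 4 \left(4 + K^{2} + 8 K\right) = -16 - 32 K - 4 K^{2}$)
$H{\left(r \right)} = 1 + 2 r$
$A{\left(T,Q \right)} = - 416 T$ ($A{\left(T,Q \right)} = \left(-16 - -384 - 4 \left(-12\right)^{2}\right) \left(T + T\right) = \left(-16 + 384 - 576\right) 2 T = - 208 \cdot 2 T = - 416 T$)
$3637525 - A{\left(1768,H{\left(-37 \right)} \right)} = 3637525 - \left(-416\right) 1768 = 3637525 - -735488 = 3637525 + 735488 = 4373013$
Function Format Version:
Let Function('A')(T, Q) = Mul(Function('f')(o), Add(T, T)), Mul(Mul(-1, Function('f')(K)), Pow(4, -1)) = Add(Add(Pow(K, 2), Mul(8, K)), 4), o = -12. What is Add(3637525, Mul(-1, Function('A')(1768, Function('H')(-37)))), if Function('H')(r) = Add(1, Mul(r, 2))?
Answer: 4373013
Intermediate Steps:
Function('f')(K) = Add(-16, Mul(-32, K), Mul(-4, Pow(K, 2))) (Function('f')(K) = Mul(-4, Add(Add(Pow(K, 2), Mul(8, K)), 4)) = Mul(-4, Add(4, Pow(K, 2), Mul(8, K))) = Add(-16, Mul(-32, K), Mul(-4, Pow(K, 2))))
Function('H')(r) = Add(1, Mul(2, r))
Function('A')(T, Q) = Mul(-416, T) (Function('A')(T, Q) = Mul(Add(-16, Mul(-32, -12), Mul(-4, Pow(-12, 2))), Add(T, T)) = Mul(Add(-16, 384, Mul(-4, 144)), Mul(2, T)) = Mul(Add(-16, 384, -576), Mul(2, T)) = Mul(-208, Mul(2, T)) = Mul(-416, T))
Add(3637525, Mul(-1, Function('A')(1768, Function('H')(-37)))) = Add(3637525, Mul(-1, Mul(-416, 1768))) = Add(3637525, Mul(-1, -735488)) = Add(3637525, 735488) = 4373013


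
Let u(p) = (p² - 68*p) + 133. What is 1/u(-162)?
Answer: 1/37393 ≈ 2.6743e-5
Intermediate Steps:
u(p) = 133 + p² - 68*p
1/u(-162) = 1/(133 + (-162)² - 68*(-162)) = 1/(133 + 26244 + 11016) = 1/37393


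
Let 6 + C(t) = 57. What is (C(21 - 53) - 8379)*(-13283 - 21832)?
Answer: 292437720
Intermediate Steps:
C(t) = 51 (C(t) = -6 + 57 = 51)
(C(21 - 53) - 8379)*(-13283 - 21832) = (51 - 8379)*(-13283 - 21832) = -8328*(-35115) = 292437720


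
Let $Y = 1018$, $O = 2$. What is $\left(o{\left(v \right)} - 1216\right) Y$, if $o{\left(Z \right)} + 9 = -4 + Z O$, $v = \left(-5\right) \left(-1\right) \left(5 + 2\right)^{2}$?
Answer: $-752302$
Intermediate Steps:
$v = 245$ ($v = 5 \cdot 7^{2} = 5 \cdot 49 = 245$)
$o{\left(Z \right)} = -13 + 2 Z$ ($o{\left(Z \right)} = -9 + \left(-4 + Z 2\right) = -9 + \left(-4 + 2 Z\right) = -13 + 2 Z$)
$\left(o{\left(v \right)} - 1216\right) Y = \left(\left(-13 + 2 \cdot 245\right) - 1216\right) 1018 = \left(\left(-13 + 490\right) - 1216\right) 1018 = \left(477 - 1216\right) 1018 = \left(-739\right) 1018 = -752302$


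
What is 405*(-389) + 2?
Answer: -157543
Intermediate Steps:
405*(-389) + 2 = -157545 + 2 = -157543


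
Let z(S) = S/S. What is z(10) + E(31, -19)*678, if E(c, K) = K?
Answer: -12881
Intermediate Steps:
z(S) = 1
z(10) + E(31, -19)*678 = 1 - 19*678 = 1 - 12882 = -12881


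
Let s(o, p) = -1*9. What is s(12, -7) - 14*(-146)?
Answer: 2035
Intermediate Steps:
s(o, p) = -9
s(12, -7) - 14*(-146) = -9 - 14*(-146) = -9 + 2044 = 2035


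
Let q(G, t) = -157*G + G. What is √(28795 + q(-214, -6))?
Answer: √62179 ≈ 249.36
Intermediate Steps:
q(G, t) = -156*G
√(28795 + q(-214, -6)) = √(28795 - 156*(-214)) = √(28795 + 33384) = √62179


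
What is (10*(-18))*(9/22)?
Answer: -810/11 ≈ -73.636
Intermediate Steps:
(10*(-18))*(9/22) = -1620/22 = -180*9/22 = -810/11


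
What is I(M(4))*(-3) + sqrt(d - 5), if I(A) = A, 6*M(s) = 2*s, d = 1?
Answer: -4 + 2*I ≈ -4.0 + 2.0*I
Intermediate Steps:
M(s) = s/3 (M(s) = (2*s)/6 = s/3)
I(M(4))*(-3) + sqrt(d - 5) = ((1/3)*4)*(-3) + sqrt(1 - 5) = (4/3)*(-3) + sqrt(-4) = -4 + 2*I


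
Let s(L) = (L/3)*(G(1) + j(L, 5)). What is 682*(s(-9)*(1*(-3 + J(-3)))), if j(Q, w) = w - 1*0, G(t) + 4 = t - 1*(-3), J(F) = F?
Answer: 61380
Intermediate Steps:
G(t) = -1 + t (G(t) = -4 + (t - 1*(-3)) = -4 + (t + 3) = -4 + (3 + t) = -1 + t)
j(Q, w) = w (j(Q, w) = w + 0 = w)
s(L) = 5*L/3 (s(L) = (L/3)*((-1 + 1) + 5) = (L*(1/3))*(0 + 5) = (L/3)*5 = 5*L/3)
682*(s(-9)*(1*(-3 + J(-3)))) = 682*(((5/3)*(-9))*(1*(-3 - 3))) = 682*(-15*(-6)) = 682*90 = 61380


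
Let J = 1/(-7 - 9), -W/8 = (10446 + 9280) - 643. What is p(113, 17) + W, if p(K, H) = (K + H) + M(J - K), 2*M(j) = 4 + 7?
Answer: -305057/2 ≈ -1.5253e+5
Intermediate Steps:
W = -152664 (W = -8*((10446 + 9280) - 643) = -8*(19726 - 643) = -8*19083 = -152664)
J = -1/16 (J = 1/(-16) = -1/16 ≈ -0.062500)
M(j) = 11/2 (M(j) = (4 + 7)/2 = (1/2)*11 = 11/2)
p(K, H) = 11/2 + H + K (p(K, H) = (K + H) + 11/2 = (H + K) + 11/2 = 11/2 + H + K)
p(113, 17) + W = (11/2 + 17 + 113) - 152664 = 271/2 - 152664 = -305057/2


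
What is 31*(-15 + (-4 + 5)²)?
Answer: -434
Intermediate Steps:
31*(-15 + (-4 + 5)²) = 31*(-15 + 1²) = 31*(-15 + 1) = 31*(-14) = -434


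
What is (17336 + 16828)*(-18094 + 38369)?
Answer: 692675100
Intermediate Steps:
(17336 + 16828)*(-18094 + 38369) = 34164*20275 = 692675100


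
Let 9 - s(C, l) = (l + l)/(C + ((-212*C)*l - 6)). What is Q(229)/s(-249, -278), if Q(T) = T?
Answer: 3360648051/132077315 ≈ 25.445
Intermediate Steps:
s(C, l) = 9 - 2*l/(-6 + C - 212*C*l) (s(C, l) = 9 - (l + l)/(C + ((-212*C)*l - 6)) = 9 - 2*l/(C + (-212*C*l - 6)) = 9 - 2*l/(C + (-6 - 212*C*l)) = 9 - 2*l/(-6 + C - 212*C*l))
Q(229)/s(-249, -278) = 229/(((54 - 9*(-249) + 2*(-278) + 1908*(-249)*(-278))/(6 - 1*(-249) + 212*(-249)*(-278)))) = 229/(((54 + 2241 - 556 + 132075576)/(6 + 249 + 14675064))) = 229/((132077315/14675319)) = 229/(((1/14675319)*132077315)) = 229/(132077315/14675319) = 229*(14675319/132077315) = 3360648051/132077315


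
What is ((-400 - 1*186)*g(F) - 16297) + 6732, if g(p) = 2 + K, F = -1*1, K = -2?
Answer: -9565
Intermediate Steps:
F = -1
g(p) = 0 (g(p) = 2 - 2 = 0)
((-400 - 1*186)*g(F) - 16297) + 6732 = ((-400 - 1*186)*0 - 16297) + 6732 = ((-400 - 186)*0 - 16297) + 6732 = (-586*0 - 16297) + 6732 = (0 - 16297) + 6732 = -16297 + 6732 = -9565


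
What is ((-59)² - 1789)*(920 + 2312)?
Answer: 5468544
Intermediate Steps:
((-59)² - 1789)*(920 + 2312) = (3481 - 1789)*3232 = 1692*3232 = 5468544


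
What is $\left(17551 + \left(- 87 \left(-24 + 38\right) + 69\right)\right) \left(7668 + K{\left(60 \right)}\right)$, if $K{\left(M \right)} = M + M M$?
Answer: $185801856$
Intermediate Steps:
$K{\left(M \right)} = M + M^{2}$
$\left(17551 + \left(- 87 \left(-24 + 38\right) + 69\right)\right) \left(7668 + K{\left(60 \right)}\right) = \left(17551 + \left(- 87 \left(-24 + 38\right) + 69\right)\right) \left(7668 + 60 \left(1 + 60\right)\right) = \left(17551 + \left(\left(-87\right) 14 + 69\right)\right) \left(7668 + 60 \cdot 61\right) = \left(17551 + \left(-1218 + 69\right)\right) \left(7668 + 3660\right) = \left(17551 - 1149\right) 11328 = 16402 \cdot 11328 = 185801856$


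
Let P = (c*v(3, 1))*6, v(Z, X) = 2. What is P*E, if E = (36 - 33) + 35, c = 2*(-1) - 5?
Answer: -3192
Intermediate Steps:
c = -7 (c = -2 - 5 = -7)
P = -84 (P = -7*2*6 = -14*6 = -84)
E = 38 (E = 3 + 35 = 38)
P*E = -84*38 = -3192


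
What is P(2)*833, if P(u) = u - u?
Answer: 0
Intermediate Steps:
P(u) = 0
P(2)*833 = 0*833 = 0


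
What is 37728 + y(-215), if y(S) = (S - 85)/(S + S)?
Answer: 1622334/43 ≈ 37729.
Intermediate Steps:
y(S) = (-85 + S)/(2*S) (y(S) = (-85 + S)/((2*S)) = (-85 + S)*(1/(2*S)) = (-85 + S)/(2*S))
37728 + y(-215) = 37728 + (½)*(-85 - 215)/(-215) = 37728 + (½)*(-1/215)*(-300) = 37728 + 30/43 = 1622334/43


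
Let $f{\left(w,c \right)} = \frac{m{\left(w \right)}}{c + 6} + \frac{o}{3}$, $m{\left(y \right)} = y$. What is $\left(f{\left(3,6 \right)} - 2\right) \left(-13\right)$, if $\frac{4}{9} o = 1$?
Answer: $13$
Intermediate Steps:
$o = \frac{9}{4}$ ($o = \frac{9}{4} \cdot 1 = \frac{9}{4} \approx 2.25$)
$f{\left(w,c \right)} = \frac{3}{4} + \frac{w}{6 + c}$ ($f{\left(w,c \right)} = \frac{w}{c + 6} + \frac{9}{4 \cdot 3} = \frac{w}{6 + c} + \frac{9}{4} \cdot \frac{1}{3} = \frac{w}{6 + c} + \frac{3}{4} = \frac{3}{4} + \frac{w}{6 + c}$)
$\left(f{\left(3,6 \right)} - 2\right) \left(-13\right) = \left(\frac{18 + 3 \cdot 6 + 4 \cdot 3}{4 \left(6 + 6\right)} - 2\right) \left(-13\right) = \left(\frac{18 + 18 + 12}{4 \cdot 12} - 2\right) \left(-13\right) = \left(\frac{1}{4} \cdot \frac{1}{12} \cdot 48 - 2\right) \left(-13\right) = \left(1 - 2\right) \left(-13\right) = \left(-1\right) \left(-13\right) = 13$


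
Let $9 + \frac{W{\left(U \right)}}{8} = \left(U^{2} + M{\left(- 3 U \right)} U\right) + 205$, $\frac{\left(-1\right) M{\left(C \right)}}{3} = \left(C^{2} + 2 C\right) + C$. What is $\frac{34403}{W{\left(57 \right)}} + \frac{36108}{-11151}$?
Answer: $- \frac{2671241855}{824719224} \approx -3.239$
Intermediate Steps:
$M{\left(C \right)} = - 9 C - 3 C^{2}$ ($M{\left(C \right)} = - 3 \left(\left(C^{2} + 2 C\right) + C\right) = - 3 \left(C^{2} + 3 C\right) = - 9 C - 3 C^{2}$)
$W{\left(U \right)} = 1568 + 8 U^{2} + 72 U^{2} \left(3 - 3 U\right)$ ($W{\left(U \right)} = -72 + 8 \left(\left(U^{2} + - 3 \left(- 3 U\right) \left(3 - 3 U\right) U\right) + 205\right) = -72 + 8 \left(\left(U^{2} + 9 U \left(3 - 3 U\right) U\right) + 205\right) = -72 + 8 \left(\left(U^{2} + 9 U^{2} \left(3 - 3 U\right)\right) + 205\right) = -72 + 8 \left(205 + U^{2} + 9 U^{2} \left(3 - 3 U\right)\right) = -72 + \left(1640 + 8 U^{2} + 72 U^{2} \left(3 - 3 U\right)\right) = 1568 + 8 U^{2} + 72 U^{2} \left(3 - 3 U\right)$)
$\frac{34403}{W{\left(57 \right)}} + \frac{36108}{-11151} = \frac{34403}{1568 - 216 \cdot 57^{3} + 224 \cdot 57^{2}} + \frac{36108}{-11151} = \frac{34403}{1568 - 40001688 + 224 \cdot 3249} + 36108 \left(- \frac{1}{11151}\right) = \frac{34403}{1568 - 40001688 + 727776} - \frac{68}{21} = \frac{34403}{-39272344} - \frac{68}{21} = 34403 \left(- \frac{1}{39272344}\right) - \frac{68}{21} = - \frac{34403}{39272344} - \frac{68}{21} = - \frac{2671241855}{824719224}$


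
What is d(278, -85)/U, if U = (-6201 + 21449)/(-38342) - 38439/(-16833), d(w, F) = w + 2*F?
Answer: 11617395948/202859759 ≈ 57.268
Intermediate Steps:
U = 202859759/107568481 (U = 15248*(-1/38342) - 38439*(-1/16833) = -7624/19171 + 12813/5611 = 202859759/107568481 ≈ 1.8859)
d(278, -85)/U = (278 + 2*(-85))/(202859759/107568481) = (278 - 170)*(107568481/202859759) = 108*(107568481/202859759) = 11617395948/202859759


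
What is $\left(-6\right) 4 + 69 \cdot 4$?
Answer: $252$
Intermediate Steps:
$\left(-6\right) 4 + 69 \cdot 4 = -24 + 276 = 252$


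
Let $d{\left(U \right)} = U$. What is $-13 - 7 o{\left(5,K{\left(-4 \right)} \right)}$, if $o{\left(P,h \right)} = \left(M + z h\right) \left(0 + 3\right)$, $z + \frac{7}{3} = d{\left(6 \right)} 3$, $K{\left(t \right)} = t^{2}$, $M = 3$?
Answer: $-5340$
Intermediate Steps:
$z = \frac{47}{3}$ ($z = - \frac{7}{3} + 6 \cdot 3 = - \frac{7}{3} + 18 = \frac{47}{3} \approx 15.667$)
$o{\left(P,h \right)} = 9 + 47 h$ ($o{\left(P,h \right)} = \left(3 + \frac{47 h}{3}\right) \left(0 + 3\right) = \left(3 + \frac{47 h}{3}\right) 3 = 9 + 47 h$)
$-13 - 7 o{\left(5,K{\left(-4 \right)} \right)} = -13 - 7 \left(9 + 47 \left(-4\right)^{2}\right) = -13 - 7 \left(9 + 47 \cdot 16\right) = -13 - 7 \left(9 + 752\right) = -13 - 5327 = -5340$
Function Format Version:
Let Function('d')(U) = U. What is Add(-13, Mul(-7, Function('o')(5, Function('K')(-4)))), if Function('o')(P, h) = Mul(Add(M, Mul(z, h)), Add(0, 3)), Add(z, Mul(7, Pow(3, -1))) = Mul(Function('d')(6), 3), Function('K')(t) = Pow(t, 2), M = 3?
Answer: -5340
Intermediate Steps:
z = Rational(47, 3) (z = Add(Rational(-7, 3), Mul(6, 3)) = Add(Rational(-7, 3), 18) = Rational(47, 3) ≈ 15.667)
Function('o')(P, h) = Add(9, Mul(47, h)) (Function('o')(P, h) = Mul(Add(3, Mul(Rational(47, 3), h)), Add(0, 3)) = Mul(Add(3, Mul(Rational(47, 3), h)), 3) = Add(9, Mul(47, h)))
Add(-13, Mul(-7, Function('o')(5, Function('K')(-4)))) = Add(-13, Mul(-7, Add(9, Mul(47, Pow(-4, 2))))) = Add(-13, Mul(-7, Add(9, Mul(47, 16)))) = Add(-13, Mul(-7, Add(9, 752))) = Add(-13, Mul(-7, 761)) = Add(-13, -5327) = -5340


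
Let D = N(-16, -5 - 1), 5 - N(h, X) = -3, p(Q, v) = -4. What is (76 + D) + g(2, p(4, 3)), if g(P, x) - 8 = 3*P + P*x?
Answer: 90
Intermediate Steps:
g(P, x) = 8 + 3*P + P*x (g(P, x) = 8 + (3*P + P*x) = 8 + 3*P + P*x)
N(h, X) = 8 (N(h, X) = 5 - 1*(-3) = 5 + 3 = 8)
D = 8
(76 + D) + g(2, p(4, 3)) = (76 + 8) + (8 + 3*2 + 2*(-4)) = 84 + (8 + 6 - 8) = 84 + 6 = 90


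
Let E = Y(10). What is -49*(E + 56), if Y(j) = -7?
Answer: -2401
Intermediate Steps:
E = -7
-49*(E + 56) = -49*(-7 + 56) = -49*49 = -2401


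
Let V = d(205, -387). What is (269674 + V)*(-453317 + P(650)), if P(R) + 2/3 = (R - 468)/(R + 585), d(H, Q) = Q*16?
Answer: -34040686886626/285 ≈ -1.1944e+11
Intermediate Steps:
d(H, Q) = 16*Q
V = -6192 (V = 16*(-387) = -6192)
P(R) = -⅔ + (-468 + R)/(585 + R) (P(R) = -⅔ + (R - 468)/(R + 585) = -⅔ + (-468 + R)/(585 + R))
(269674 + V)*(-453317 + P(650)) = (269674 - 6192)*(-453317 + (-2574 + 650)/(3*(585 + 650))) = 263482*(-453317 + (⅓)*(-1924)/1235) = 263482*(-453317 + (⅓)*(1/1235)*(-1924)) = 263482*(-453317 - 148/285) = 263482*(-129195493/285) = -34040686886626/285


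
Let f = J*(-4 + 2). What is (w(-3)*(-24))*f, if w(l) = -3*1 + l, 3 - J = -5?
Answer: -2304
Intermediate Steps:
J = 8 (J = 3 - 1*(-5) = 3 + 5 = 8)
w(l) = -3 + l
f = -16 (f = 8*(-4 + 2) = 8*(-2) = -16)
(w(-3)*(-24))*f = ((-3 - 3)*(-24))*(-16) = -6*(-24)*(-16) = 144*(-16) = -2304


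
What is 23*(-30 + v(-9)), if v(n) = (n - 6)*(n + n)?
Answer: 5520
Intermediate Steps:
v(n) = 2*n*(-6 + n) (v(n) = (-6 + n)*(2*n) = 2*n*(-6 + n))
23*(-30 + v(-9)) = 23*(-30 + 2*(-9)*(-6 - 9)) = 23*(-30 + 2*(-9)*(-15)) = 23*(-30 + 270) = 23*240 = 5520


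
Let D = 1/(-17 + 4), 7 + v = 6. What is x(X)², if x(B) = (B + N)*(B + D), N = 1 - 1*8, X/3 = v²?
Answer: 23104/169 ≈ 136.71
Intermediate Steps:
v = -1 (v = -7 + 6 = -1)
X = 3 (X = 3*(-1)² = 3*1 = 3)
D = -1/13 (D = 1/(-13) = -1/13 ≈ -0.076923)
N = -7 (N = 1 - 8 = -7)
x(B) = (-7 + B)*(-1/13 + B) (x(B) = (B - 7)*(B - 1/13) = (-7 + B)*(-1/13 + B))
x(X)² = (7/13 + 3² - 92/13*3)² = (7/13 + 9 - 276/13)² = (-152/13)² = 23104/169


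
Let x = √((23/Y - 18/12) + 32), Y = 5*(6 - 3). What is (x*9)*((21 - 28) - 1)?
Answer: -372*√30/5 ≈ -407.51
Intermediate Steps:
Y = 15 (Y = 5*3 = 15)
x = 31*√30/30 (x = √((23/15 - 18/12) + 32) = √((23*(1/15) - 18*1/12) + 32) = √((23/15 - 3/2) + 32) = √(1/30 + 32) = √(961/30) = 31*√30/30 ≈ 5.6598)
(x*9)*((21 - 28) - 1) = ((31*√30/30)*9)*((21 - 28) - 1) = (93*√30/10)*(-7 - 1) = (93*√30/10)*(-8) = -372*√30/5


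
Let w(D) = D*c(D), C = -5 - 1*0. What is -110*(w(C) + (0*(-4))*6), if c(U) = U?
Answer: -2750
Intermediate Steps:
C = -5 (C = -5 + 0 = -5)
w(D) = D**2 (w(D) = D*D = D**2)
-110*(w(C) + (0*(-4))*6) = -110*((-5)**2 + (0*(-4))*6) = -110*(25 + 0*6) = -110*(25 + 0) = -110*25 = -2750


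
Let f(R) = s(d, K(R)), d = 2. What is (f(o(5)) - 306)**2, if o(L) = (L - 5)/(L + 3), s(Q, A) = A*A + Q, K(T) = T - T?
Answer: 92416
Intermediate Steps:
K(T) = 0
s(Q, A) = Q + A**2 (s(Q, A) = A**2 + Q = Q + A**2)
o(L) = (-5 + L)/(3 + L)
f(R) = 2 (f(R) = 2 + 0**2 = 2 + 0 = 2)
(f(o(5)) - 306)**2 = (2 - 306)**2 = (-304)**2 = 92416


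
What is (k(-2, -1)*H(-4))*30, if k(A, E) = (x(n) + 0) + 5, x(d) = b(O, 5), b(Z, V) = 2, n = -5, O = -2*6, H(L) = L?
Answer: -840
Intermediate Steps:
O = -12
x(d) = 2
k(A, E) = 7 (k(A, E) = (2 + 0) + 5 = 2 + 5 = 7)
(k(-2, -1)*H(-4))*30 = (7*(-4))*30 = -28*30 = -840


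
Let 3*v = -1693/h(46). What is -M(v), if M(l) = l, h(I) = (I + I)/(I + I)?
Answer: 1693/3 ≈ 564.33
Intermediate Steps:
h(I) = 1 (h(I) = (2*I)/((2*I)) = (2*I)*(1/(2*I)) = 1)
v = -1693/3 (v = (-1693/1)/3 = (-1693*1)/3 = (1/3)*(-1693) = -1693/3 ≈ -564.33)
-M(v) = -1*(-1693/3) = 1693/3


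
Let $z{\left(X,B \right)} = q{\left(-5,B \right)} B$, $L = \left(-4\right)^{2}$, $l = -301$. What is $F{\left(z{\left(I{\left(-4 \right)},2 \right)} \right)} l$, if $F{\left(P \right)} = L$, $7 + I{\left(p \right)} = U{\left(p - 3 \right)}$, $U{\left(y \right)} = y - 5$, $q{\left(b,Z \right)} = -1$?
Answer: $-4816$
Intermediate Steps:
$U{\left(y \right)} = -5 + y$ ($U{\left(y \right)} = y - 5 = -5 + y$)
$I{\left(p \right)} = -15 + p$ ($I{\left(p \right)} = -7 + \left(-5 + \left(p - 3\right)\right) = -7 + \left(-5 + \left(-3 + p\right)\right) = -7 + \left(-8 + p\right) = -15 + p$)
$L = 16$
$z{\left(X,B \right)} = - B$
$F{\left(P \right)} = 16$
$F{\left(z{\left(I{\left(-4 \right)},2 \right)} \right)} l = 16 \left(-301\right) = -4816$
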